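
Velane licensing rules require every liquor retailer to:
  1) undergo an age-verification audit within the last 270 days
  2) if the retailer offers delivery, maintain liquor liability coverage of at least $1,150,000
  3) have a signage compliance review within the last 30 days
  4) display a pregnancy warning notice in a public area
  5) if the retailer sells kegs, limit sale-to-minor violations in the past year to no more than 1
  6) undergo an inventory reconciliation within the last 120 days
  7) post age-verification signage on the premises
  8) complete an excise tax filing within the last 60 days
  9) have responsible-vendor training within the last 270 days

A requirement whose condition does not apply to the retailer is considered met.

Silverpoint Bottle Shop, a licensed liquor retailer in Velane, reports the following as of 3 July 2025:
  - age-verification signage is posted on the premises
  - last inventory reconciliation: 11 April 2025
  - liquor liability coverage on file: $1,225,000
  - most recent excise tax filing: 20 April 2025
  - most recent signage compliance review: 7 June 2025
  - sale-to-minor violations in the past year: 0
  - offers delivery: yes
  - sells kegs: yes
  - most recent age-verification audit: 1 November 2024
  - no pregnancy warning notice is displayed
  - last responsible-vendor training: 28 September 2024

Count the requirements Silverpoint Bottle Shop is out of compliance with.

1. age-verification audit 244 days ago vs limit 270 → met
2. condition 'offers delivery' holds; liquor liability coverage $1,225,000 ≥ $1,150,000 → met
3. signage compliance review 26 days ago vs limit 30 → met
4. pregnancy warning notice absent → not met
5. condition 'sells kegs' holds; sale-to-minor violations in the past year 0 ≤ 1 → met
6. inventory reconciliation 83 days ago vs limit 120 → met
7. age-verification signage present → met
8. excise tax filing 74 days ago vs limit 60 → not met
9. responsible-vendor training 278 days ago vs limit 270 → not met
Not met: 3 of 9

3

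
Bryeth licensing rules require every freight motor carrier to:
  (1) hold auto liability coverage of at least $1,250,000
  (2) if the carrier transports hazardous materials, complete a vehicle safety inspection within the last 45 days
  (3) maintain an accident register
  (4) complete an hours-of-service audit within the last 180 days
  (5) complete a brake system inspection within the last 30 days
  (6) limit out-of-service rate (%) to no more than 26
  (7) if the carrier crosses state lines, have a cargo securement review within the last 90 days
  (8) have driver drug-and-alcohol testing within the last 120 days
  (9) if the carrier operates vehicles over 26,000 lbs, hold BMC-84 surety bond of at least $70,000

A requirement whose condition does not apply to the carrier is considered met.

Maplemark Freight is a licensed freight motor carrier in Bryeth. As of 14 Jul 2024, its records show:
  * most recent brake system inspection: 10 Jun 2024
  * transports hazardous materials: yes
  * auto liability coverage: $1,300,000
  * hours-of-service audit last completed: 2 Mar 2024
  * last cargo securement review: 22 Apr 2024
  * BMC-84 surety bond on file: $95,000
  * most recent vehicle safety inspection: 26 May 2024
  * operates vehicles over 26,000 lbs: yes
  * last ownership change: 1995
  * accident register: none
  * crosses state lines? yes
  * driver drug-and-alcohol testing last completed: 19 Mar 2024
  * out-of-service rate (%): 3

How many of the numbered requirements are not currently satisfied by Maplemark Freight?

1. auto liability coverage $1,300,000 ≥ $1,250,000 → met
2. condition 'transports hazardous materials' holds; vehicle safety inspection 49 days ago vs limit 45 → not met
3. accident register absent → not met
4. hours-of-service audit 134 days ago vs limit 180 → met
5. brake system inspection 34 days ago vs limit 30 → not met
6. out-of-service rate (%) 3 ≤ 26 → met
7. condition 'crosses state lines' holds; cargo securement review 83 days ago vs limit 90 → met
8. driver drug-and-alcohol testing 117 days ago vs limit 120 → met
9. condition 'operates vehicles over 26,000 lbs' holds; BMC-84 surety bond $95,000 ≥ $70,000 → met
Not met: 3 of 9

3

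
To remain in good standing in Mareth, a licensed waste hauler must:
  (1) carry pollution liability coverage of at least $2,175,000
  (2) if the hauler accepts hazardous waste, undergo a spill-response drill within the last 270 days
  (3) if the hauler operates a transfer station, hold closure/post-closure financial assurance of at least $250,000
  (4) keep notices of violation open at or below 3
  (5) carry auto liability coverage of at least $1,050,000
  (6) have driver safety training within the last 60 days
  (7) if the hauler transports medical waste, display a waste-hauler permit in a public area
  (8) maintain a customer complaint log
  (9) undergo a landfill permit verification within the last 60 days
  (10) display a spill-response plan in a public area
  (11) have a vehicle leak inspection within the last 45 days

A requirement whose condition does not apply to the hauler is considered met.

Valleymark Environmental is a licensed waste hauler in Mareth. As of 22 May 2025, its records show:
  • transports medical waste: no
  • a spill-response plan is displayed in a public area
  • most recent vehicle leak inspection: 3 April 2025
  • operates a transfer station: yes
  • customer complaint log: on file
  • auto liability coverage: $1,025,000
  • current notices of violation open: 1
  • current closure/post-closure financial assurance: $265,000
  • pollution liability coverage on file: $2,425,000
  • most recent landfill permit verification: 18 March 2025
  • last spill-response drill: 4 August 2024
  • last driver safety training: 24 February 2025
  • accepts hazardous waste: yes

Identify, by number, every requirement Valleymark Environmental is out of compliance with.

1. pollution liability coverage $2,425,000 ≥ $2,175,000 → met
2. condition 'accepts hazardous waste' holds; spill-response drill 291 days ago vs limit 270 → not met
3. condition 'operates a transfer station' holds; closure/post-closure financial assurance $265,000 ≥ $250,000 → met
4. notices of violation open 1 ≤ 3 → met
5. auto liability coverage $1,025,000 < $1,050,000 → not met
6. driver safety training 87 days ago vs limit 60 → not met
7. condition 'transports medical waste' does not hold → requirement n/a → met
8. customer complaint log present → met
9. landfill permit verification 65 days ago vs limit 60 → not met
10. spill-response plan present → met
11. vehicle leak inspection 49 days ago vs limit 45 → not met
Not met: 2, 5, 6, 9, 11

2, 5, 6, 9, 11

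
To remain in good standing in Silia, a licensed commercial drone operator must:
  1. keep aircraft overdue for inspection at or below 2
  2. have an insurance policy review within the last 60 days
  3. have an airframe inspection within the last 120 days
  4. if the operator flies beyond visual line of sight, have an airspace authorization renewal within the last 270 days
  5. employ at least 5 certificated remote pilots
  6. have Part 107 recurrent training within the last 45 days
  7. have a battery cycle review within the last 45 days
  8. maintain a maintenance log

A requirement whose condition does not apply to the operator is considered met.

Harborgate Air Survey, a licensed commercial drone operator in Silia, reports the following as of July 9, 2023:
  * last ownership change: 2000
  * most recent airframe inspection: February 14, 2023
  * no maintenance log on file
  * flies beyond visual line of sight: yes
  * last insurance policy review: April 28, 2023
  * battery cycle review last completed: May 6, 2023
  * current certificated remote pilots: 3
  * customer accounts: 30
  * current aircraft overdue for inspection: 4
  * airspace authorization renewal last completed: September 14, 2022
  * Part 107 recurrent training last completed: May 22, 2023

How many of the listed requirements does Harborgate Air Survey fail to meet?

8

1. aircraft overdue for inspection 4 > 2 → not met
2. insurance policy review 72 days ago vs limit 60 → not met
3. airframe inspection 145 days ago vs limit 120 → not met
4. condition 'flies beyond visual line of sight' holds; airspace authorization renewal 298 days ago vs limit 270 → not met
5. certificated remote pilots 3 < 5 → not met
6. Part 107 recurrent training 48 days ago vs limit 45 → not met
7. battery cycle review 64 days ago vs limit 45 → not met
8. maintenance log absent → not met
Not met: 8 of 8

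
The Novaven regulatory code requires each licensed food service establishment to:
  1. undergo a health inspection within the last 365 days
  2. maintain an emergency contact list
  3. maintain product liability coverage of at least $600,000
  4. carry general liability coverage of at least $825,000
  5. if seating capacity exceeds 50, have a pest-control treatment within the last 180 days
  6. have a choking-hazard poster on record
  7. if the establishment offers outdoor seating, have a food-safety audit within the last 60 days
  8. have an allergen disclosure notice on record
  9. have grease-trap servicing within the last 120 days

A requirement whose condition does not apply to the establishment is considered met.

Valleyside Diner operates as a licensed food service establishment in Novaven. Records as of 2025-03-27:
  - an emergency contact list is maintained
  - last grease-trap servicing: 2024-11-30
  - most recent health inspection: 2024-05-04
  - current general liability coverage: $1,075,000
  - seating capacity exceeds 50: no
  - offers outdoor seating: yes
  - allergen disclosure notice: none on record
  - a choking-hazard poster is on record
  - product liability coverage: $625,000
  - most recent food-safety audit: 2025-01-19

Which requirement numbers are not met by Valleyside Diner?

7, 8

1. health inspection 327 days ago vs limit 365 → met
2. emergency contact list present → met
3. product liability coverage $625,000 ≥ $600,000 → met
4. general liability coverage $1,075,000 ≥ $825,000 → met
5. condition 'seating capacity exceeds 50' does not hold → requirement n/a → met
6. choking-hazard poster present → met
7. condition 'offers outdoor seating' holds; food-safety audit 67 days ago vs limit 60 → not met
8. allergen disclosure notice absent → not met
9. grease-trap servicing 117 days ago vs limit 120 → met
Not met: 7, 8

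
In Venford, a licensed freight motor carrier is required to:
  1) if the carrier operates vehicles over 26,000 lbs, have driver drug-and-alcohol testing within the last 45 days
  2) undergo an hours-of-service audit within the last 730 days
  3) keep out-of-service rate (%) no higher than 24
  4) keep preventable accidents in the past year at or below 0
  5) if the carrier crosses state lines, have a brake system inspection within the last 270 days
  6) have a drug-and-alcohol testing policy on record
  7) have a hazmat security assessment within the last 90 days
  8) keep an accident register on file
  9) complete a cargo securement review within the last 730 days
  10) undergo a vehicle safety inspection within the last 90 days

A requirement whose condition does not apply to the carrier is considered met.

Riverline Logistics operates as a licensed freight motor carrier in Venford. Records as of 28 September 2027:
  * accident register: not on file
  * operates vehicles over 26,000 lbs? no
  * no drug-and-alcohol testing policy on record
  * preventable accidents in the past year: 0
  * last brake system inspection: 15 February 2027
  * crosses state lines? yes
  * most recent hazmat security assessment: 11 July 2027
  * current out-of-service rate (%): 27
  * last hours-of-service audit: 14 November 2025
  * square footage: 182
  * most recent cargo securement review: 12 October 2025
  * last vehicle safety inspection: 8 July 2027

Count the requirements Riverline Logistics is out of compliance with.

1. condition 'operates vehicles over 26,000 lbs' does not hold → requirement n/a → met
2. hours-of-service audit 683 days ago vs limit 730 → met
3. out-of-service rate (%) 27 > 24 → not met
4. preventable accidents in the past year 0 ≤ 0 → met
5. condition 'crosses state lines' holds; brake system inspection 225 days ago vs limit 270 → met
6. drug-and-alcohol testing policy absent → not met
7. hazmat security assessment 79 days ago vs limit 90 → met
8. accident register absent → not met
9. cargo securement review 716 days ago vs limit 730 → met
10. vehicle safety inspection 82 days ago vs limit 90 → met
Not met: 3 of 10

3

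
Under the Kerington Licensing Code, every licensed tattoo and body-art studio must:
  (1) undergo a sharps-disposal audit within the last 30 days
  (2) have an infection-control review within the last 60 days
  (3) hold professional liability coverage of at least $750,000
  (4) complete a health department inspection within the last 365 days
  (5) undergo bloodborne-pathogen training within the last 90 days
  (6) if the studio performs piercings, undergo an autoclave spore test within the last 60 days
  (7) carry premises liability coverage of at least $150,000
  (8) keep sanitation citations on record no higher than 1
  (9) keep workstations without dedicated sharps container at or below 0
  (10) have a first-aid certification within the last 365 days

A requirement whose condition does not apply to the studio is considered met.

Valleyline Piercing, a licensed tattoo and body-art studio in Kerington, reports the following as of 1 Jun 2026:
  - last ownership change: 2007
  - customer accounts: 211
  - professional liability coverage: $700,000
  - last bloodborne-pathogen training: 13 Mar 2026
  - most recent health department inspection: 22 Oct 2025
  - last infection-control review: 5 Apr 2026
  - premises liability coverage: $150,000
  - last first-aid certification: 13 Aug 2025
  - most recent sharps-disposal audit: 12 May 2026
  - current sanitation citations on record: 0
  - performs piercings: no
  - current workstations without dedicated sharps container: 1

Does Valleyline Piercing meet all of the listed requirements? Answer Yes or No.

No

1. sharps-disposal audit 20 days ago vs limit 30 → met
2. infection-control review 57 days ago vs limit 60 → met
3. professional liability coverage $700,000 < $750,000 → not met
4. health department inspection 222 days ago vs limit 365 → met
5. bloodborne-pathogen training 80 days ago vs limit 90 → met
6. condition 'performs piercings' does not hold → requirement n/a → met
7. premises liability coverage $150,000 ≥ $150,000 → met
8. sanitation citations on record 0 ≤ 1 → met
9. workstations without dedicated sharps container 1 > 0 → not met
10. first-aid certification 292 days ago vs limit 365 → met
Not met: 3, 9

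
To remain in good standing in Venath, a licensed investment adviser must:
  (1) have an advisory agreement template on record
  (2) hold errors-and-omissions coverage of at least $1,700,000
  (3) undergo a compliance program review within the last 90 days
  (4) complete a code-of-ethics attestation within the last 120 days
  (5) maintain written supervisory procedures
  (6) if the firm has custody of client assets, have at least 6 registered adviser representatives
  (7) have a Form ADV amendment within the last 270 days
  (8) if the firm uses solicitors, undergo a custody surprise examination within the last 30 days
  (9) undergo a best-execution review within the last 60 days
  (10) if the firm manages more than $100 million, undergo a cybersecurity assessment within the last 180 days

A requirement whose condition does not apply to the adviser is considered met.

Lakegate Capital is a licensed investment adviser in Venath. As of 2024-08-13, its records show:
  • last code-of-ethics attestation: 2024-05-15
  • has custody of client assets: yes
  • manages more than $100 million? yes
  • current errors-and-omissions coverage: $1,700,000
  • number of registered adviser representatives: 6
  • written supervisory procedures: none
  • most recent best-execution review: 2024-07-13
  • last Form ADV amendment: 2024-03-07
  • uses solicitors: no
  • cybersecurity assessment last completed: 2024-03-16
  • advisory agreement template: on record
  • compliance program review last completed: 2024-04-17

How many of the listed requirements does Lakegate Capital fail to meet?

1. advisory agreement template present → met
2. errors-and-omissions coverage $1,700,000 ≥ $1,700,000 → met
3. compliance program review 118 days ago vs limit 90 → not met
4. code-of-ethics attestation 90 days ago vs limit 120 → met
5. written supervisory procedures absent → not met
6. condition 'has custody of client assets' holds; registered adviser representatives 6 ≥ 6 → met
7. Form ADV amendment 159 days ago vs limit 270 → met
8. condition 'uses solicitors' does not hold → requirement n/a → met
9. best-execution review 31 days ago vs limit 60 → met
10. condition 'manages more than $100 million' holds; cybersecurity assessment 150 days ago vs limit 180 → met
Not met: 2 of 10

2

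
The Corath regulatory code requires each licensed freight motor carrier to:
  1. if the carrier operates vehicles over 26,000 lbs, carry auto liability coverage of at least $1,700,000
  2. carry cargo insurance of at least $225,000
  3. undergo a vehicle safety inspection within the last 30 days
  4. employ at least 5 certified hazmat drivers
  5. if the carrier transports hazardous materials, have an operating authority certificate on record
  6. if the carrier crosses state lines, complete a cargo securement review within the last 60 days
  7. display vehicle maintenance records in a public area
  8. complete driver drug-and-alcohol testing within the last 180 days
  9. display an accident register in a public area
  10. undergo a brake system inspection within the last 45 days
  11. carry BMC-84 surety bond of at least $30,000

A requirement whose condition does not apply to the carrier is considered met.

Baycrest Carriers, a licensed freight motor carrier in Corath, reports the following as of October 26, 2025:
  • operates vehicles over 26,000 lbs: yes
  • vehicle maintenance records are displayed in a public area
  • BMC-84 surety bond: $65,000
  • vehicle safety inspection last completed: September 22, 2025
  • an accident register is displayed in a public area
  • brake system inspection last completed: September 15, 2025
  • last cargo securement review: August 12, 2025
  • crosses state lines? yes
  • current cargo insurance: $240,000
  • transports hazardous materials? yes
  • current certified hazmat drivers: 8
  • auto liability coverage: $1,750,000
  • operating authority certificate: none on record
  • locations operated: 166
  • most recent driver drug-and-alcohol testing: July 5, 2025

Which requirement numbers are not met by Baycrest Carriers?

3, 5, 6

1. condition 'operates vehicles over 26,000 lbs' holds; auto liability coverage $1,750,000 ≥ $1,700,000 → met
2. cargo insurance $240,000 ≥ $225,000 → met
3. vehicle safety inspection 34 days ago vs limit 30 → not met
4. certified hazmat drivers 8 ≥ 5 → met
5. condition 'transports hazardous materials' holds; operating authority certificate absent → not met
6. condition 'crosses state lines' holds; cargo securement review 75 days ago vs limit 60 → not met
7. vehicle maintenance records present → met
8. driver drug-and-alcohol testing 113 days ago vs limit 180 → met
9. accident register present → met
10. brake system inspection 41 days ago vs limit 45 → met
11. BMC-84 surety bond $65,000 ≥ $30,000 → met
Not met: 3, 5, 6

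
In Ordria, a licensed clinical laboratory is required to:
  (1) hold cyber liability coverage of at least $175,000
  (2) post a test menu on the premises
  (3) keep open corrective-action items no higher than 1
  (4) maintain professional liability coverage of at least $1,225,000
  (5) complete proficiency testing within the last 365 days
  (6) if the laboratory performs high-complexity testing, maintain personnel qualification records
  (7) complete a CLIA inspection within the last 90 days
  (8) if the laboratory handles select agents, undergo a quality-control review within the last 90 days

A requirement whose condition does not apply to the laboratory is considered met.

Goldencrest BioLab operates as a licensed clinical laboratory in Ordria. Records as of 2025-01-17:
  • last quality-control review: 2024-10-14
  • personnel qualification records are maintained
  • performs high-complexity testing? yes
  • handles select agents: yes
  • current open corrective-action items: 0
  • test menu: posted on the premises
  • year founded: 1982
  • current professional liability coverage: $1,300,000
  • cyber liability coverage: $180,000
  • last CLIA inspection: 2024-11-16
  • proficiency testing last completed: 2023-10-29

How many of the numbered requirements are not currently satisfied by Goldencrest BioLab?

1. cyber liability coverage $180,000 ≥ $175,000 → met
2. test menu present → met
3. open corrective-action items 0 ≤ 1 → met
4. professional liability coverage $1,300,000 ≥ $1,225,000 → met
5. proficiency testing 446 days ago vs limit 365 → not met
6. condition 'performs high-complexity testing' holds; personnel qualification records present → met
7. CLIA inspection 62 days ago vs limit 90 → met
8. condition 'handles select agents' holds; quality-control review 95 days ago vs limit 90 → not met
Not met: 2 of 8

2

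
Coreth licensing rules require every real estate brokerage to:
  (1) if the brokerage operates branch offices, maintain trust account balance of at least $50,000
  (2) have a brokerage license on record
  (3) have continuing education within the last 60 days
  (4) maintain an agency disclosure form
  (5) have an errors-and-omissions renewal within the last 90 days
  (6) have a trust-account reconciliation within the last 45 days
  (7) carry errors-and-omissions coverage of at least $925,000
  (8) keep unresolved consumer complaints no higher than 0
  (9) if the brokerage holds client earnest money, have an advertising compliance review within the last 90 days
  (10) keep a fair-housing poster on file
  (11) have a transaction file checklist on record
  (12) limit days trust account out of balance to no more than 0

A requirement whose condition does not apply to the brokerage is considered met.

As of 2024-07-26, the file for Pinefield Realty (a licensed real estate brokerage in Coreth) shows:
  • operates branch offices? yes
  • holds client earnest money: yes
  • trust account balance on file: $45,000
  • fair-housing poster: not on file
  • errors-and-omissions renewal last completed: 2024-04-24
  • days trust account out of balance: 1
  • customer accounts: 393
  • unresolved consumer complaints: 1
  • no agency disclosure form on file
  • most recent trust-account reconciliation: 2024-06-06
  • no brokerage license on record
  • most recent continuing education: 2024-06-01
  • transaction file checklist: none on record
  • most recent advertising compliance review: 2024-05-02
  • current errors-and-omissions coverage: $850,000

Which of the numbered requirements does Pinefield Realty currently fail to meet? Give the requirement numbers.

1. condition 'operates branch offices' holds; trust account balance $45,000 < $50,000 → not met
2. brokerage license absent → not met
3. continuing education 55 days ago vs limit 60 → met
4. agency disclosure form absent → not met
5. errors-and-omissions renewal 93 days ago vs limit 90 → not met
6. trust-account reconciliation 50 days ago vs limit 45 → not met
7. errors-and-omissions coverage $850,000 < $925,000 → not met
8. unresolved consumer complaints 1 > 0 → not met
9. condition 'holds client earnest money' holds; advertising compliance review 85 days ago vs limit 90 → met
10. fair-housing poster absent → not met
11. transaction file checklist absent → not met
12. days trust account out of balance 1 > 0 → not met
Not met: 1, 2, 4, 5, 6, 7, 8, 10, 11, 12

1, 2, 4, 5, 6, 7, 8, 10, 11, 12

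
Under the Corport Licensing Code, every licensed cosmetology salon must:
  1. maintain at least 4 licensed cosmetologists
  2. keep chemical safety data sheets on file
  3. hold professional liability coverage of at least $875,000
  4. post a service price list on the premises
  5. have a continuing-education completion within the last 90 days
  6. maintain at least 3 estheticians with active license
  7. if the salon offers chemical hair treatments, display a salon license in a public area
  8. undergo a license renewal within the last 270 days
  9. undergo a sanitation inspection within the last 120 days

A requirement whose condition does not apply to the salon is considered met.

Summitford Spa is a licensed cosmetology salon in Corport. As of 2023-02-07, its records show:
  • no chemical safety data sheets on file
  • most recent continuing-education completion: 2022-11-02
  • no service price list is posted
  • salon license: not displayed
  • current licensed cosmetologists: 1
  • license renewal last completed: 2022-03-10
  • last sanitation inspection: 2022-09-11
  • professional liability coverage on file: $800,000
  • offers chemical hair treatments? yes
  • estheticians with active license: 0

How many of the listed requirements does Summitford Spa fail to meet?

9

1. licensed cosmetologists 1 < 4 → not met
2. chemical safety data sheets absent → not met
3. professional liability coverage $800,000 < $875,000 → not met
4. service price list absent → not met
5. continuing-education completion 97 days ago vs limit 90 → not met
6. estheticians with active license 0 < 3 → not met
7. condition 'offers chemical hair treatments' holds; salon license absent → not met
8. license renewal 334 days ago vs limit 270 → not met
9. sanitation inspection 149 days ago vs limit 120 → not met
Not met: 9 of 9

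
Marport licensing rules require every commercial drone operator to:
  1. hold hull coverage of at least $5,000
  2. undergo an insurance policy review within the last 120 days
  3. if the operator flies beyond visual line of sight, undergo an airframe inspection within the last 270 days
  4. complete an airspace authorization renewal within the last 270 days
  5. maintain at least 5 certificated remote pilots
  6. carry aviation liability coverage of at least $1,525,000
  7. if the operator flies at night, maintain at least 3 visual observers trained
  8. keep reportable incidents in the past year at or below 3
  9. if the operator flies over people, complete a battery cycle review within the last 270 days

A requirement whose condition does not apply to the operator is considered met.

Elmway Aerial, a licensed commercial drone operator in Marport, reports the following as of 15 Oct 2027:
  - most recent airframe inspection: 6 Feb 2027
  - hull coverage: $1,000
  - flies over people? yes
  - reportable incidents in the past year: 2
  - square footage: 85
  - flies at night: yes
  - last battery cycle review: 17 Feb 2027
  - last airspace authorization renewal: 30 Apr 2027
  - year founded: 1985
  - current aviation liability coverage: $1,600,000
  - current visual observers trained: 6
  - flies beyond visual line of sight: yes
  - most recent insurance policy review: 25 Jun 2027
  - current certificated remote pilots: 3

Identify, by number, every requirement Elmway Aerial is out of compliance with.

1, 5

1. hull coverage $1,000 < $5,000 → not met
2. insurance policy review 112 days ago vs limit 120 → met
3. condition 'flies beyond visual line of sight' holds; airframe inspection 251 days ago vs limit 270 → met
4. airspace authorization renewal 168 days ago vs limit 270 → met
5. certificated remote pilots 3 < 5 → not met
6. aviation liability coverage $1,600,000 ≥ $1,525,000 → met
7. condition 'flies at night' holds; visual observers trained 6 ≥ 3 → met
8. reportable incidents in the past year 2 ≤ 3 → met
9. condition 'flies over people' holds; battery cycle review 240 days ago vs limit 270 → met
Not met: 1, 5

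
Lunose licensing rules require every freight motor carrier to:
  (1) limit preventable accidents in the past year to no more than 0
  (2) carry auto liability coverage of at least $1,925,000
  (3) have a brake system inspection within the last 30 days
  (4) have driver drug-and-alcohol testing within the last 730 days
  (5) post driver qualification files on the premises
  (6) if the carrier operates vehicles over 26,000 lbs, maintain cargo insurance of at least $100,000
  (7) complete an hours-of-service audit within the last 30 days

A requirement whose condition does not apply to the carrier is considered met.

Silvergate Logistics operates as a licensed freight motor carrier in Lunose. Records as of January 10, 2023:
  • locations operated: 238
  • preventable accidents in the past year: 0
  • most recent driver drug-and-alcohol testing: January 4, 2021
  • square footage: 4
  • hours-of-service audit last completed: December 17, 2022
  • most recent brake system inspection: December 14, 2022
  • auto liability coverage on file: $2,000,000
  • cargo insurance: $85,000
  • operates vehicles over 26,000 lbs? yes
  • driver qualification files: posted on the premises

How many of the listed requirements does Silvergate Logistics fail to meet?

1. preventable accidents in the past year 0 ≤ 0 → met
2. auto liability coverage $2,000,000 ≥ $1,925,000 → met
3. brake system inspection 27 days ago vs limit 30 → met
4. driver drug-and-alcohol testing 736 days ago vs limit 730 → not met
5. driver qualification files present → met
6. condition 'operates vehicles over 26,000 lbs' holds; cargo insurance $85,000 < $100,000 → not met
7. hours-of-service audit 24 days ago vs limit 30 → met
Not met: 2 of 7

2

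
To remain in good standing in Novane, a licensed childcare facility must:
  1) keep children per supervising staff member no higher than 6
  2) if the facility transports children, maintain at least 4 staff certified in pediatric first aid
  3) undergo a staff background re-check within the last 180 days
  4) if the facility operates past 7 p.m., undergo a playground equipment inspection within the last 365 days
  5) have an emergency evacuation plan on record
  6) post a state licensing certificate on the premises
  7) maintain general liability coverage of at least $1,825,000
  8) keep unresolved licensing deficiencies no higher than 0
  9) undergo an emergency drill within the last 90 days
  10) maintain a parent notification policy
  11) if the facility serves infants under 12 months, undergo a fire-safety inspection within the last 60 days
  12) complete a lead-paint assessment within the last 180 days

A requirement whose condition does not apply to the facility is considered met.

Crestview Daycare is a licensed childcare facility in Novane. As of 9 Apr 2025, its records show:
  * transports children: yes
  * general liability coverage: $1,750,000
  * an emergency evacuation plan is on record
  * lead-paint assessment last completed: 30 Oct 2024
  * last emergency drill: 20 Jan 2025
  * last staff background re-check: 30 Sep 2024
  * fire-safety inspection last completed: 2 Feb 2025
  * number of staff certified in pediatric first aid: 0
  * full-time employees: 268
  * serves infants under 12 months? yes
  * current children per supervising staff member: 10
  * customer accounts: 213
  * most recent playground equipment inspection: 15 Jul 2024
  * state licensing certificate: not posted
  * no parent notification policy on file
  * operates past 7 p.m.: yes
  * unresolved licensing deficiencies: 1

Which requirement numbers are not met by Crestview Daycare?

1. children per supervising staff member 10 > 6 → not met
2. condition 'transports children' holds; staff certified in pediatric first aid 0 < 4 → not met
3. staff background re-check 191 days ago vs limit 180 → not met
4. condition 'operates past 7 p.m.' holds; playground equipment inspection 268 days ago vs limit 365 → met
5. emergency evacuation plan present → met
6. state licensing certificate absent → not met
7. general liability coverage $1,750,000 < $1,825,000 → not met
8. unresolved licensing deficiencies 1 > 0 → not met
9. emergency drill 79 days ago vs limit 90 → met
10. parent notification policy absent → not met
11. condition 'serves infants under 12 months' holds; fire-safety inspection 66 days ago vs limit 60 → not met
12. lead-paint assessment 161 days ago vs limit 180 → met
Not met: 1, 2, 3, 6, 7, 8, 10, 11

1, 2, 3, 6, 7, 8, 10, 11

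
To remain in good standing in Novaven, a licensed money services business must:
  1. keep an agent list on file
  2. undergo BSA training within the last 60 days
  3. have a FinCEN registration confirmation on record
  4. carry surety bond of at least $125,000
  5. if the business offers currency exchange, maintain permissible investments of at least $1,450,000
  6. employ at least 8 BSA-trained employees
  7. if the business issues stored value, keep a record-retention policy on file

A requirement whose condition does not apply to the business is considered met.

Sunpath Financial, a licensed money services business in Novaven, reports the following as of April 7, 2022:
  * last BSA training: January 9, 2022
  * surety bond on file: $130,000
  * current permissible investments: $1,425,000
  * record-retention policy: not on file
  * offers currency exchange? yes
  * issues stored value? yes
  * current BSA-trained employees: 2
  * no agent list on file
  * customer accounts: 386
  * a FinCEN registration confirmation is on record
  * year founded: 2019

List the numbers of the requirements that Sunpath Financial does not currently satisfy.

1. agent list absent → not met
2. BSA training 88 days ago vs limit 60 → not met
3. FinCEN registration confirmation present → met
4. surety bond $130,000 ≥ $125,000 → met
5. condition 'offers currency exchange' holds; permissible investments $1,425,000 < $1,450,000 → not met
6. BSA-trained employees 2 < 8 → not met
7. condition 'issues stored value' holds; record-retention policy absent → not met
Not met: 1, 2, 5, 6, 7

1, 2, 5, 6, 7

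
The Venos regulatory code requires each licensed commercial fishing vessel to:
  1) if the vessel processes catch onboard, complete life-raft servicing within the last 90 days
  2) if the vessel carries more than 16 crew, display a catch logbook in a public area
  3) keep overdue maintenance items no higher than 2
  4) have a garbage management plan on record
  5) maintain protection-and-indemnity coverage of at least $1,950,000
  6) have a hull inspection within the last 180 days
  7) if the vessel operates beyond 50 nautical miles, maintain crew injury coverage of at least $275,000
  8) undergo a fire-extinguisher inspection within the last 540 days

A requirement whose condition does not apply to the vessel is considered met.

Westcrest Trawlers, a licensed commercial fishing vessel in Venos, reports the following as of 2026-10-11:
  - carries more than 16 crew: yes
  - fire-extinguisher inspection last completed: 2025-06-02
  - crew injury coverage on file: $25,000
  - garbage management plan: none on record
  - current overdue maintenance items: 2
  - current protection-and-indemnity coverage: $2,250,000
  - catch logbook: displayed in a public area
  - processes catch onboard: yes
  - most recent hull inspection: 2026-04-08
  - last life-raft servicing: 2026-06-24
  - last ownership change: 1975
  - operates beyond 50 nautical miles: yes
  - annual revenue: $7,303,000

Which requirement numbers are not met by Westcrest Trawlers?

1, 4, 6, 7

1. condition 'processes catch onboard' holds; life-raft servicing 109 days ago vs limit 90 → not met
2. condition 'carries more than 16 crew' holds; catch logbook present → met
3. overdue maintenance items 2 ≤ 2 → met
4. garbage management plan absent → not met
5. protection-and-indemnity coverage $2,250,000 ≥ $1,950,000 → met
6. hull inspection 186 days ago vs limit 180 → not met
7. condition 'operates beyond 50 nautical miles' holds; crew injury coverage $25,000 < $275,000 → not met
8. fire-extinguisher inspection 496 days ago vs limit 540 → met
Not met: 1, 4, 6, 7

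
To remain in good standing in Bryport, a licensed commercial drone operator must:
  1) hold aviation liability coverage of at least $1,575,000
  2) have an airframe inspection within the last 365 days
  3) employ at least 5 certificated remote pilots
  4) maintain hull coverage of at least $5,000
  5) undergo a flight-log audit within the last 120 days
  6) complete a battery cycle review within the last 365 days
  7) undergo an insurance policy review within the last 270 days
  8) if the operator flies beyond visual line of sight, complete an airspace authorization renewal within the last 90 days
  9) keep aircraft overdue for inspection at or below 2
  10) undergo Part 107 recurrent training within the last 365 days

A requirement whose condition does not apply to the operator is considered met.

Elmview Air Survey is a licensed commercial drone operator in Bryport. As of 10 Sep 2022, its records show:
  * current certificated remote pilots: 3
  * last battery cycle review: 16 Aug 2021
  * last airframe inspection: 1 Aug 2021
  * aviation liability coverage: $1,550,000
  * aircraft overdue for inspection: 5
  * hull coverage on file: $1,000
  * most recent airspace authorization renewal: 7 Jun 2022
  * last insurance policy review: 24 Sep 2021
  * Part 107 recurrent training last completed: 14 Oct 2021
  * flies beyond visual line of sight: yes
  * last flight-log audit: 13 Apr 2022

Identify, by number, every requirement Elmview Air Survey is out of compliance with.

1. aviation liability coverage $1,550,000 < $1,575,000 → not met
2. airframe inspection 405 days ago vs limit 365 → not met
3. certificated remote pilots 3 < 5 → not met
4. hull coverage $1,000 < $5,000 → not met
5. flight-log audit 150 days ago vs limit 120 → not met
6. battery cycle review 390 days ago vs limit 365 → not met
7. insurance policy review 351 days ago vs limit 270 → not met
8. condition 'flies beyond visual line of sight' holds; airspace authorization renewal 95 days ago vs limit 90 → not met
9. aircraft overdue for inspection 5 > 2 → not met
10. Part 107 recurrent training 331 days ago vs limit 365 → met
Not met: 1, 2, 3, 4, 5, 6, 7, 8, 9

1, 2, 3, 4, 5, 6, 7, 8, 9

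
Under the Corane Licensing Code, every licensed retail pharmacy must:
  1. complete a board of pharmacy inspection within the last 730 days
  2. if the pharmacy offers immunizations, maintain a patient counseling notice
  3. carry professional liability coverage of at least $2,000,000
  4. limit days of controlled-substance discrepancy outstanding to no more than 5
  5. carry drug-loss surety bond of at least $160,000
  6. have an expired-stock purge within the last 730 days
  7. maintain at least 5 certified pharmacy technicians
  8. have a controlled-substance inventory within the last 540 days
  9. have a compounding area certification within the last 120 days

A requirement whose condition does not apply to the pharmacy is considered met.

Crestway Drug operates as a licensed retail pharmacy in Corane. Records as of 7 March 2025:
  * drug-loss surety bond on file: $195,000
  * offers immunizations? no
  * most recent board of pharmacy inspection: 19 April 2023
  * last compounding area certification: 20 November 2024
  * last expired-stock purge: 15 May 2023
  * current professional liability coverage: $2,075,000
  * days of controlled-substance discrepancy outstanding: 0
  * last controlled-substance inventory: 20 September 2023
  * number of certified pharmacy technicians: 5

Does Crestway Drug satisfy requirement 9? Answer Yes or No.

Yes

9. compounding area certification 107 days ago vs limit 120 → met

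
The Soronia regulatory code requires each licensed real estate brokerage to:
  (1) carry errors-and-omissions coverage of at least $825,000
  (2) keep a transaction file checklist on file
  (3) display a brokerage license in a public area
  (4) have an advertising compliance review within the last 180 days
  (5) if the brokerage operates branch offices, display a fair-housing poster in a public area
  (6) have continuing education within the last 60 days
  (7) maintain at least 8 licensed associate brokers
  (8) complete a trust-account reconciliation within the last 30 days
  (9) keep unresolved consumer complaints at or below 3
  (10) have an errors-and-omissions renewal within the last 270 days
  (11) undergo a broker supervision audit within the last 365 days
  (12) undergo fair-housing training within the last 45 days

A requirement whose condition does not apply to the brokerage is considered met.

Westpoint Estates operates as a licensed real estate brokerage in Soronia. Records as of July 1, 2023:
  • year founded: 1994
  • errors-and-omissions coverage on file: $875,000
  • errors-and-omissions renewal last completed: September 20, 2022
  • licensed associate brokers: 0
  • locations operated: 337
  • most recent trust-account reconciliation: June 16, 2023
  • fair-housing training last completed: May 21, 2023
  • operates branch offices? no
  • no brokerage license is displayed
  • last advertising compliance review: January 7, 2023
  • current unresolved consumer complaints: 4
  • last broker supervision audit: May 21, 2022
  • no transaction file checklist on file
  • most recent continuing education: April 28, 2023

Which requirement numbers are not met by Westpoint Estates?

2, 3, 6, 7, 9, 10, 11

1. errors-and-omissions coverage $875,000 ≥ $825,000 → met
2. transaction file checklist absent → not met
3. brokerage license absent → not met
4. advertising compliance review 175 days ago vs limit 180 → met
5. condition 'operates branch offices' does not hold → requirement n/a → met
6. continuing education 64 days ago vs limit 60 → not met
7. licensed associate brokers 0 < 8 → not met
8. trust-account reconciliation 15 days ago vs limit 30 → met
9. unresolved consumer complaints 4 > 3 → not met
10. errors-and-omissions renewal 284 days ago vs limit 270 → not met
11. broker supervision audit 406 days ago vs limit 365 → not met
12. fair-housing training 41 days ago vs limit 45 → met
Not met: 2, 3, 6, 7, 9, 10, 11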